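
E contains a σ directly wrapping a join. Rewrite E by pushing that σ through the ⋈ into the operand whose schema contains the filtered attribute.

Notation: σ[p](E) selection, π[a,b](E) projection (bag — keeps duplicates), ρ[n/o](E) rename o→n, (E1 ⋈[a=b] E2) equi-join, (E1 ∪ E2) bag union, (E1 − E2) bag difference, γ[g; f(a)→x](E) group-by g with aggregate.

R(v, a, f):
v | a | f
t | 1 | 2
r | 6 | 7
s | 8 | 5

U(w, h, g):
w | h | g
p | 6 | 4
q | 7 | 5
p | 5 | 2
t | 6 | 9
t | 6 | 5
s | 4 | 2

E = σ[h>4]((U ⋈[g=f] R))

σ filters on h, owned by the left side.
E' = (σ[h>4](U) ⋈[g=f] R)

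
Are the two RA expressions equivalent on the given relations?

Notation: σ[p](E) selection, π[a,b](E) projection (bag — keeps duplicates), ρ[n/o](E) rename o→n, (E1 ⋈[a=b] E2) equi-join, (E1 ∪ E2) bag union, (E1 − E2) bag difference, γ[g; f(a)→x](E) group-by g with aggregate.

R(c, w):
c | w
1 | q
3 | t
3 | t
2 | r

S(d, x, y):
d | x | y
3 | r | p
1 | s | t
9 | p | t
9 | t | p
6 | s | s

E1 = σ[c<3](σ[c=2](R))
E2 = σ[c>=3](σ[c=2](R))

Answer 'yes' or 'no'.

E1 subexpression sizes:
  R → 4
  σ[c=2](R) → 1
  σ[c<3](σ[c=2](R)) → 1
E2 subexpression sizes:
  R → 4
  σ[c=2](R) → 1
  σ[c>=3](σ[c=2](R)) → 0

E1 result:
c | w
2 | r
E2 result:
c | w
(0 rows)
Witness: (2, 'r') appears 1× in E1 but 0× in E2.

no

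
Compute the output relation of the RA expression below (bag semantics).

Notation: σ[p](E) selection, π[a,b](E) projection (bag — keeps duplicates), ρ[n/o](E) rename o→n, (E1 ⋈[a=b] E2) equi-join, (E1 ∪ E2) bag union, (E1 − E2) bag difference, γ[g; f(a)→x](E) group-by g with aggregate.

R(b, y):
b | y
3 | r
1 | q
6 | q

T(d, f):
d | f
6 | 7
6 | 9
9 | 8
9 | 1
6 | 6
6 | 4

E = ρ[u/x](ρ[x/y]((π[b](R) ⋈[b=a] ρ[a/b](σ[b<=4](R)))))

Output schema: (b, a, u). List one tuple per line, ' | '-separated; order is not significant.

Stepwise |·|:
  R → 3
  π[b](R) → 3
  R → 3
  σ[b<=4](R) → 2
  ρ[a/b](σ[b<=4](R)) → 2
  (π[b](R) ⋈[b=a] ρ[a/b](σ[b<=4](R))) → 2
  ρ[x/y]((π[b](R) ⋈[b=a] ρ[a/b](σ[b<=4](R)))) → 2
  ρ[u/x](ρ[x/y]((π[b](R) ⋈[b=a] ρ[a/b](σ[b<=4](R))))) → 2

== RESULT ==
b | a | u
1 | 1 | q
3 | 3 | r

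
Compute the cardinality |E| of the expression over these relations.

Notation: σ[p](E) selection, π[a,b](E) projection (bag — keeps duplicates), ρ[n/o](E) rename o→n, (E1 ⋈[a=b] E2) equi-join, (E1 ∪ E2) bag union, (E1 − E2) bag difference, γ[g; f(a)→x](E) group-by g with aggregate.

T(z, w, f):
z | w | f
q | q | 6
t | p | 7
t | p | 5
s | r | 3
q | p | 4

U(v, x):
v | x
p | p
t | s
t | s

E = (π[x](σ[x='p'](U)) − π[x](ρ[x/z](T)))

Subexpression sizes:
  U → 3
  σ[x='p'](U) → 1
  π[x](σ[x='p'](U)) → 1
  T → 5
  ρ[x/z](T) → 5
  π[x](ρ[x/z](T)) → 5
  (π[x](σ[x='p'](U)) − π[x](ρ[x/z](T))) → 1

|E| = 1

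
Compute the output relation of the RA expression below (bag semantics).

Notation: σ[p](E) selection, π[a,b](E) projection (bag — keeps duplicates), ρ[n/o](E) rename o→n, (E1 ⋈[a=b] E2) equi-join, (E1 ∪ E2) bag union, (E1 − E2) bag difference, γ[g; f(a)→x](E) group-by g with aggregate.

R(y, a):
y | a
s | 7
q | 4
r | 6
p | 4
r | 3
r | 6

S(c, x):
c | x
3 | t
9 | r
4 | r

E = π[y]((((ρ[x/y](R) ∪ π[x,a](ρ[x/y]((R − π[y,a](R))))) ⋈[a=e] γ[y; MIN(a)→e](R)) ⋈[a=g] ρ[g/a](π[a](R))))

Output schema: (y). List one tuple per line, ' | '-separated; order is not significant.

Per-node cardinality:
  R → 6
  ρ[x/y](R) → 6
  R → 6
  R → 6
  π[y,a](R) → 6
  (R − π[y,a](R)) → 0
  ρ[x/y]((R − π[y,a](R))) → 0
  π[x,a](ρ[x/y]((R − π[y,a](R)))) → 0
  (ρ[x/y](R) ∪ π[x,a](ρ[x/y]((R − π[y,a](R))))) → 6
  R → 6
  γ[y; MIN(a)→e](R) → 4
  ((ρ[x/y](R) ∪ π[x,a](ρ[x/y]((R − π[y,a](R))))) ⋈[a=e] γ[y; MIN(a)→e](R)) → 6
  R → 6
  π[a](R) → 6
  ρ[g/a](π[a](R)) → 6
  (((ρ[x/y](R) ∪ π[x,a](ρ[x/y]((R − π[y,a](R))))) ⋈[a=e] γ[y; MIN(a)→e](R)) ⋈[a=g] ρ[g/a](π[a](R))) → 10
  π[y]((((ρ[x/y](R) ∪ π[x,a](ρ[x/y]((R − π[y,a](R))))) ⋈[a=e] γ[y; MIN(a)→e](R)) ⋈[a=g] ρ[g/a](π[a](R)))) → 10

== RESULT ==
y
p
p
p
p
q
q
q
q
r
s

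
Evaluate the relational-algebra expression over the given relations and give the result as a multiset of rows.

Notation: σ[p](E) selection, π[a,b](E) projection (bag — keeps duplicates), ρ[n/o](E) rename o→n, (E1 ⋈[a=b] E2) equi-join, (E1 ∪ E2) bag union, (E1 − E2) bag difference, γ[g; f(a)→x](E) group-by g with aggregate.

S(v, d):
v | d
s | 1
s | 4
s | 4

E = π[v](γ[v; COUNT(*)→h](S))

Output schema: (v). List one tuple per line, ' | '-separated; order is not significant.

Per-node cardinality:
  S → 3
  γ[v; COUNT(*)→h](S) → 1
  π[v](γ[v; COUNT(*)→h](S)) → 1

== RESULT ==
v
s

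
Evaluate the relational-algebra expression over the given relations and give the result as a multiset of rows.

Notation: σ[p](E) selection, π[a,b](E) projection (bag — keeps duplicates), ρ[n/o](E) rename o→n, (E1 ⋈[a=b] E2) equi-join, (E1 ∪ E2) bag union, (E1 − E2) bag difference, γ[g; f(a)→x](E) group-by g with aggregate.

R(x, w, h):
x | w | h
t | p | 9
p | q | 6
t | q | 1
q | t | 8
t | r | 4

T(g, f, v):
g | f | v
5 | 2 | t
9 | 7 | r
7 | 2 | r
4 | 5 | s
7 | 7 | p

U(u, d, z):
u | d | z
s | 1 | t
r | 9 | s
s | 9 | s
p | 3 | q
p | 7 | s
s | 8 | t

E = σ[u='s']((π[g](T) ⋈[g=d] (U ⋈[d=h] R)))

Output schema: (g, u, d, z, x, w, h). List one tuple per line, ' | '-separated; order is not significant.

Row counts bottom-up:
  T → 5
  π[g](T) → 5
  U → 6
  R → 5
  (U ⋈[d=h] R) → 4
  (π[g](T) ⋈[g=d] (U ⋈[d=h] R)) → 2
  σ[u='s']((π[g](T) ⋈[g=d] (U ⋈[d=h] R))) → 1

== RESULT ==
g | u | d | z | x | w | h
9 | s | 9 | s | t | p | 9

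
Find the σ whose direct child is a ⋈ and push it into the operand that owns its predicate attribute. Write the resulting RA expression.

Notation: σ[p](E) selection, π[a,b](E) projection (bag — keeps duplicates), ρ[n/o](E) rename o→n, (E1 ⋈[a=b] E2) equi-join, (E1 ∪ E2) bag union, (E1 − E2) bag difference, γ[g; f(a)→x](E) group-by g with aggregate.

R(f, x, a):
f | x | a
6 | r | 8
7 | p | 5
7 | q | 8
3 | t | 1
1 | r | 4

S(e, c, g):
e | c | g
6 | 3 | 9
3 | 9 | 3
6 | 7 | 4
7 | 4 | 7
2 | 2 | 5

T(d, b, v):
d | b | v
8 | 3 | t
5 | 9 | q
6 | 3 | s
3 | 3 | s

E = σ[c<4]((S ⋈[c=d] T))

σ filters on c, owned by the left side.
E' = (σ[c<4](S) ⋈[c=d] T)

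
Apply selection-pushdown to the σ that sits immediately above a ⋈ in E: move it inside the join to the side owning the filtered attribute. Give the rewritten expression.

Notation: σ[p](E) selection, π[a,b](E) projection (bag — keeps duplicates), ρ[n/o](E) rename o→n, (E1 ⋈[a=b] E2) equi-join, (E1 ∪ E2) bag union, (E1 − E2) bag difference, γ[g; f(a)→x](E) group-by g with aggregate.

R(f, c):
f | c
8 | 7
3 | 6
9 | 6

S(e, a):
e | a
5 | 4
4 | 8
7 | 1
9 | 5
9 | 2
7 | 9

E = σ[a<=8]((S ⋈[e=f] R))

σ filters on a, owned by the left side.
E' = (σ[a<=8](S) ⋈[e=f] R)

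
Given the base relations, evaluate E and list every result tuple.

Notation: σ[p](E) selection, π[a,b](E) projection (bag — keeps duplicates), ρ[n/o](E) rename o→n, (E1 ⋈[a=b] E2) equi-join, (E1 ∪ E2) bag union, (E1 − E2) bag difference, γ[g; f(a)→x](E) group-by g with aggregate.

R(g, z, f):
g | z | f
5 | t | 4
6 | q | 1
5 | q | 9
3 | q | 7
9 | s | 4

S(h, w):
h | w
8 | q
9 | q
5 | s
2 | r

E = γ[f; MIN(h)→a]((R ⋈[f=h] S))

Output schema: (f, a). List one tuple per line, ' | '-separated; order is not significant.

Row counts bottom-up:
  R → 5
  S → 4
  (R ⋈[f=h] S) → 1
  γ[f; MIN(h)→a]((R ⋈[f=h] S)) → 1

== RESULT ==
f | a
9 | 9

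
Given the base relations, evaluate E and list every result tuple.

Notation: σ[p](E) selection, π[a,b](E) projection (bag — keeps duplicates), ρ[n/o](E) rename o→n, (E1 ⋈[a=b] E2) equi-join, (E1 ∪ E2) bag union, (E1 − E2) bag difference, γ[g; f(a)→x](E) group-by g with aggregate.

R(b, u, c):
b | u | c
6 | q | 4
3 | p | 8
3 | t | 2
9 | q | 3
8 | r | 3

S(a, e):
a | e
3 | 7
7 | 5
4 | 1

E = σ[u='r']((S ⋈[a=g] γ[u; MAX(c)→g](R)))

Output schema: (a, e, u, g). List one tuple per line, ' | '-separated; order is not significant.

Row counts bottom-up:
  S → 3
  R → 5
  γ[u; MAX(c)→g](R) → 4
  (S ⋈[a=g] γ[u; MAX(c)→g](R)) → 2
  σ[u='r']((S ⋈[a=g] γ[u; MAX(c)→g](R))) → 1

== RESULT ==
a | e | u | g
3 | 7 | r | 3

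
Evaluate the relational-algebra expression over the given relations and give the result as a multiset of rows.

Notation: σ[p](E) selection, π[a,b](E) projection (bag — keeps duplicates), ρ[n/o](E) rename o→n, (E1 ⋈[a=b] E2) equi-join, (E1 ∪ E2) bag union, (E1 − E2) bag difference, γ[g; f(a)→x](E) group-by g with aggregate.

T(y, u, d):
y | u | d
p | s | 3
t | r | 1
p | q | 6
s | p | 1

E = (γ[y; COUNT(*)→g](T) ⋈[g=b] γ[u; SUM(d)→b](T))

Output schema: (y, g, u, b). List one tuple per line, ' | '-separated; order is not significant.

Subexpression sizes:
  T → 4
  γ[y; COUNT(*)→g](T) → 3
  T → 4
  γ[u; SUM(d)→b](T) → 4
  (γ[y; COUNT(*)→g](T) ⋈[g=b] γ[u; SUM(d)→b](T)) → 4

== RESULT ==
y | g | u | b
s | 1 | p | 1
s | 1 | r | 1
t | 1 | p | 1
t | 1 | r | 1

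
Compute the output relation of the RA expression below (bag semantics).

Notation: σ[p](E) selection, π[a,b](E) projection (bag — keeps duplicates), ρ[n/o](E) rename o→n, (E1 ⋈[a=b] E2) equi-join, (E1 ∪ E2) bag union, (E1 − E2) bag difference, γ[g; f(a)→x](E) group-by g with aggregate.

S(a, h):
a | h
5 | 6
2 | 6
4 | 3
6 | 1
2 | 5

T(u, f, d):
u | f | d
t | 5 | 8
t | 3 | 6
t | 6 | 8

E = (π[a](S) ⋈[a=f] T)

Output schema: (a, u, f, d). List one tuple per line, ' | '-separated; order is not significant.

Subexpression sizes:
  S → 5
  π[a](S) → 5
  T → 3
  (π[a](S) ⋈[a=f] T) → 2

== RESULT ==
a | u | f | d
5 | t | 5 | 8
6 | t | 6 | 8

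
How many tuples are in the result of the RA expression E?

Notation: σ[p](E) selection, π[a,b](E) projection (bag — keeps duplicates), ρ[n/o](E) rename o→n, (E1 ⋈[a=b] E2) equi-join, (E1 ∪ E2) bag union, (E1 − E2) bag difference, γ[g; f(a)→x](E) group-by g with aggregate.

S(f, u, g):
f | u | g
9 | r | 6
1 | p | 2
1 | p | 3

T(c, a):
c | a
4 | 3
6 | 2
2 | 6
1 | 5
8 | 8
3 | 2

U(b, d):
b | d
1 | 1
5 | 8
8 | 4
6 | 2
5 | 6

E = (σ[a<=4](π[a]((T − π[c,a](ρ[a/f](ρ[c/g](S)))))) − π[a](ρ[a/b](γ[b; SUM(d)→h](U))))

Per-node cardinality:
  T → 6
  S → 3
  ρ[c/g](S) → 3
  ρ[a/f](ρ[c/g](S)) → 3
  π[c,a](ρ[a/f](ρ[c/g](S))) → 3
  (T − π[c,a](ρ[a/f](ρ[c/g](S)))) → 6
  π[a]((T − π[c,a](ρ[a/f](ρ[c/g](S))))) → 6
  σ[a<=4](π[a]((T − π[c,a](ρ[a/f](ρ[c/g](S)))))) → 3
  U → 5
  γ[b; SUM(d)→h](U) → 4
  ρ[a/b](γ[b; SUM(d)→h](U)) → 4
  π[a](ρ[a/b](γ[b; SUM(d)→h](U))) → 4
  (σ[a<=4](π[a]((T − π[c,a](ρ[a/f](ρ[c/g](S)))))) − π[a](ρ[a/b](γ[b; SUM(d)→h](U)))) → 3

|E| = 3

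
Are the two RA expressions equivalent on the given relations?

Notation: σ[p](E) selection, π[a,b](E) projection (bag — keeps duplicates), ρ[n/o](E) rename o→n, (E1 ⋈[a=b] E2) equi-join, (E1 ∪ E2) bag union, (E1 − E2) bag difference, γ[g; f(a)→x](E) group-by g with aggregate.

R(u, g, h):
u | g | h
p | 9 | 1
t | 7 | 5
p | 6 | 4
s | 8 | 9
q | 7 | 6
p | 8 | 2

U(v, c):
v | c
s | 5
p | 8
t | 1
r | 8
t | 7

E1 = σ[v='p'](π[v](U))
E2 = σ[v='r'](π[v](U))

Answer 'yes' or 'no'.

E1 per-node cardinality:
  U → 5
  π[v](U) → 5
  σ[v='p'](π[v](U)) → 1
E2 per-node cardinality:
  U → 5
  π[v](U) → 5
  σ[v='r'](π[v](U)) → 1

E1 result:
v
p
E2 result:
v
r
Witness: ('p',) appears 1× in E1 but 0× in E2.

no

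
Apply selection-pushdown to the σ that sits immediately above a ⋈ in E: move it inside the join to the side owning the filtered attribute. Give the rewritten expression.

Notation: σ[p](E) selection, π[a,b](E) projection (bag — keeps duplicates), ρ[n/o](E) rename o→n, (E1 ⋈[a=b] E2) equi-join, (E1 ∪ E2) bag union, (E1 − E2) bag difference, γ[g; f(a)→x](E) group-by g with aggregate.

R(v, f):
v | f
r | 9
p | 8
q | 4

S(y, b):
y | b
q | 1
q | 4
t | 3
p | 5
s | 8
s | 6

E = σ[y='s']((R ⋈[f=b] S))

σ filters on y, owned by the right side.
E' = (R ⋈[f=b] σ[y='s'](S))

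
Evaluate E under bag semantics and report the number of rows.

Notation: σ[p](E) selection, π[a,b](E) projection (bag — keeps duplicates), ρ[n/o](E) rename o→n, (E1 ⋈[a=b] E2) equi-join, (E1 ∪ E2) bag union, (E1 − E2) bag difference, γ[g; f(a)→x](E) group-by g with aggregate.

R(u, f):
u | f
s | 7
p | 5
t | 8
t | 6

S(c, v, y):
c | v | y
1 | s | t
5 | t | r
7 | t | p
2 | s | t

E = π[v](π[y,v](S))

Row counts bottom-up:
  S → 4
  π[y,v](S) → 4
  π[v](π[y,v](S)) → 4

|E| = 4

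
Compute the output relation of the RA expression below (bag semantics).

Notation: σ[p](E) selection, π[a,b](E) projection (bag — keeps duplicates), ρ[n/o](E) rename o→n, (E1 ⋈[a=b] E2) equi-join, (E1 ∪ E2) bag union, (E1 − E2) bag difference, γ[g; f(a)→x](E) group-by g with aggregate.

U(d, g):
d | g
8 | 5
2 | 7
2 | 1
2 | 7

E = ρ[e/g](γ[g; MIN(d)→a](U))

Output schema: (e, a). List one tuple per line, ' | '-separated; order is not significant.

Stepwise |·|:
  U → 4
  γ[g; MIN(d)→a](U) → 3
  ρ[e/g](γ[g; MIN(d)→a](U)) → 3

== RESULT ==
e | a
1 | 2
5 | 8
7 | 2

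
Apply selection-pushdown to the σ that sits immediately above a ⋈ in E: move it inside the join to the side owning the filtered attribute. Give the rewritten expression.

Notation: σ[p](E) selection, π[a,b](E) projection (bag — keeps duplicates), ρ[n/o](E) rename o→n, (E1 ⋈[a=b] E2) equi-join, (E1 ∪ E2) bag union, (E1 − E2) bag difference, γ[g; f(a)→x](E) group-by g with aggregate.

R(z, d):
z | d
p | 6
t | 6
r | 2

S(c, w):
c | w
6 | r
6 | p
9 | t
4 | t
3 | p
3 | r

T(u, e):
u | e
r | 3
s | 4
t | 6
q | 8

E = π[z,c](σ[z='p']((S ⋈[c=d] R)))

σ filters on z, owned by the right side.
E' = π[z,c]((S ⋈[c=d] σ[z='p'](R)))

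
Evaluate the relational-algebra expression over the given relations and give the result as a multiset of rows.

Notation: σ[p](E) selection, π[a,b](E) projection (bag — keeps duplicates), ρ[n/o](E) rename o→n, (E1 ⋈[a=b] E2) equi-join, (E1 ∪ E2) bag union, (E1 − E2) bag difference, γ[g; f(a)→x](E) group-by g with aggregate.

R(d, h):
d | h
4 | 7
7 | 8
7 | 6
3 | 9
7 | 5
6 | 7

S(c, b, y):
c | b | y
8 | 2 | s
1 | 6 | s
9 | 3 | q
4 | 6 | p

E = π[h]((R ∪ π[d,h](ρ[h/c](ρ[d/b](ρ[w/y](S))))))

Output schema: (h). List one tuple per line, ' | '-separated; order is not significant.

Per-node cardinality:
  R → 6
  S → 4
  ρ[w/y](S) → 4
  ρ[d/b](ρ[w/y](S)) → 4
  ρ[h/c](ρ[d/b](ρ[w/y](S))) → 4
  π[d,h](ρ[h/c](ρ[d/b](ρ[w/y](S)))) → 4
  (R ∪ π[d,h](ρ[h/c](ρ[d/b](ρ[w/y](S))))) → 10
  π[h]((R ∪ π[d,h](ρ[h/c](ρ[d/b](ρ[w/y](S)))))) → 10

== RESULT ==
h
1
4
5
6
7
7
8
8
9
9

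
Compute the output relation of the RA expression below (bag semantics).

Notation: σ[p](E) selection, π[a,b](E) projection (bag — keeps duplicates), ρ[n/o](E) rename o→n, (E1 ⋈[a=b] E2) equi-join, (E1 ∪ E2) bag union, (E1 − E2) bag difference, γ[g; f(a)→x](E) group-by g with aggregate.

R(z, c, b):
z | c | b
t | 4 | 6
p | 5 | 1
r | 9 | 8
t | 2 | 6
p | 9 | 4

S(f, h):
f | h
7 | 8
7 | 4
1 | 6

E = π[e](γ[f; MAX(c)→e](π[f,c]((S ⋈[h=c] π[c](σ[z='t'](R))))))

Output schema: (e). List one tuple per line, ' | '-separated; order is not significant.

Per-node cardinality:
  S → 3
  R → 5
  σ[z='t'](R) → 2
  π[c](σ[z='t'](R)) → 2
  (S ⋈[h=c] π[c](σ[z='t'](R))) → 1
  π[f,c]((S ⋈[h=c] π[c](σ[z='t'](R)))) → 1
  γ[f; MAX(c)→e](π[f,c]((S ⋈[h=c] π[c](σ[z='t'](R))))) → 1
  π[e](γ[f; MAX(c)→e](π[f,c]((S ⋈[h=c] π[c](σ[z='t'](R)))))) → 1

== RESULT ==
e
4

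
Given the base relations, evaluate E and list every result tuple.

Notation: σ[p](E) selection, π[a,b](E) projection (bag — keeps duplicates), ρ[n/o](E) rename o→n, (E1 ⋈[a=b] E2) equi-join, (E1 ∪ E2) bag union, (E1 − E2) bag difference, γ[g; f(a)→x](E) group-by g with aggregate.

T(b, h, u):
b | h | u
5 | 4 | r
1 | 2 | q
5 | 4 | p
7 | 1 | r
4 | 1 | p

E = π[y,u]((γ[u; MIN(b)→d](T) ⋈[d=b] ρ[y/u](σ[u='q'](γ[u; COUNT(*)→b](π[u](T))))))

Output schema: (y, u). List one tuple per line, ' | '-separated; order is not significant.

Subexpression sizes:
  T → 5
  γ[u; MIN(b)→d](T) → 3
  T → 5
  π[u](T) → 5
  γ[u; COUNT(*)→b](π[u](T)) → 3
  σ[u='q'](γ[u; COUNT(*)→b](π[u](T))) → 1
  ρ[y/u](σ[u='q'](γ[u; COUNT(*)→b](π[u](T)))) → 1
  (γ[u; MIN(b)→d](T) ⋈[d=b] ρ[y/u](σ[u='q'](γ[u; COUNT(*)→b](π[u](T))))) → 1
  π[y,u]((γ[u; MIN(b)→d](T) ⋈[d=b] ρ[y/u](σ[u='q'](γ[u; COUNT(*)→b](π[u](T)))))) → 1

== RESULT ==
y | u
q | q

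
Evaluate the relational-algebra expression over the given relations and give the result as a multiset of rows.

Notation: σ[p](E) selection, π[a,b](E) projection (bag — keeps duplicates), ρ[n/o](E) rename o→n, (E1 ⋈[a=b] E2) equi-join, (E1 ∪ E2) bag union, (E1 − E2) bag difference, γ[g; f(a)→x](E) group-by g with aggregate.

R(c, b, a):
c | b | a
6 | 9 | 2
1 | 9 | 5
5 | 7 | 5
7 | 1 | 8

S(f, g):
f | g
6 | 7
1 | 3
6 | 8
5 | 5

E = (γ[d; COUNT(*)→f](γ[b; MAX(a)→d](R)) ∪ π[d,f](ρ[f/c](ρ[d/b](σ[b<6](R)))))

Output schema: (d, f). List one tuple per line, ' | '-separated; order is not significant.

Per-node cardinality:
  R → 4
  γ[b; MAX(a)→d](R) → 3
  γ[d; COUNT(*)→f](γ[b; MAX(a)→d](R)) → 2
  R → 4
  σ[b<6](R) → 1
  ρ[d/b](σ[b<6](R)) → 1
  ρ[f/c](ρ[d/b](σ[b<6](R))) → 1
  π[d,f](ρ[f/c](ρ[d/b](σ[b<6](R)))) → 1
  (γ[d; COUNT(*)→f](γ[b; MAX(a)→d](R)) ∪ π[d,f](ρ[f/c](ρ[d/b](σ[b<6](R))))) → 3

== RESULT ==
d | f
1 | 7
5 | 2
8 | 1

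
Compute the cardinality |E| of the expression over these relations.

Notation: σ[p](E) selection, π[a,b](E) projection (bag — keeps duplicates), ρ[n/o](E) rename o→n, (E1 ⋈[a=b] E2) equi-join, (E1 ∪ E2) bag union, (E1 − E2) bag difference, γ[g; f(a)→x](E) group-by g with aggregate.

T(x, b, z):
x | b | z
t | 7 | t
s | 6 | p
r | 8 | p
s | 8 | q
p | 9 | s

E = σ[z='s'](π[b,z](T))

Per-node cardinality:
  T → 5
  π[b,z](T) → 5
  σ[z='s'](π[b,z](T)) → 1

|E| = 1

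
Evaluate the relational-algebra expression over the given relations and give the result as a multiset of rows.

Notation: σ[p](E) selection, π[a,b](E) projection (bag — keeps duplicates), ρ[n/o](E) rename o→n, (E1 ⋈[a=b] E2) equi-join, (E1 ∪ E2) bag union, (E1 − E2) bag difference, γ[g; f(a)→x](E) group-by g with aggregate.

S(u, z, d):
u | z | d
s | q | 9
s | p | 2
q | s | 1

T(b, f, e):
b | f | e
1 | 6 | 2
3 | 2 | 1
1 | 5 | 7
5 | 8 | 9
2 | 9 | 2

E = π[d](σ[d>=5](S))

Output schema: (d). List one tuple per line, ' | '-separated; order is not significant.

Stepwise |·|:
  S → 3
  σ[d>=5](S) → 1
  π[d](σ[d>=5](S)) → 1

== RESULT ==
d
9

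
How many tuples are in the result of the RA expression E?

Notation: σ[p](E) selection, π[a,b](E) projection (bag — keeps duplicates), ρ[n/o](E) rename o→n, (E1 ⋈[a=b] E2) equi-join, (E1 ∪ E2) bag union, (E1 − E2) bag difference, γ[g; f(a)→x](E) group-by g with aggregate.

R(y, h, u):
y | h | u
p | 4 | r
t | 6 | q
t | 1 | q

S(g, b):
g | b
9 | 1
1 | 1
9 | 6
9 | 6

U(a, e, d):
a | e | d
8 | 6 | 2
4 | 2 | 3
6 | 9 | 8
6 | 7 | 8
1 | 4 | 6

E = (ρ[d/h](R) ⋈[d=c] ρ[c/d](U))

Per-node cardinality:
  R → 3
  ρ[d/h](R) → 3
  U → 5
  ρ[c/d](U) → 5
  (ρ[d/h](R) ⋈[d=c] ρ[c/d](U)) → 1

|E| = 1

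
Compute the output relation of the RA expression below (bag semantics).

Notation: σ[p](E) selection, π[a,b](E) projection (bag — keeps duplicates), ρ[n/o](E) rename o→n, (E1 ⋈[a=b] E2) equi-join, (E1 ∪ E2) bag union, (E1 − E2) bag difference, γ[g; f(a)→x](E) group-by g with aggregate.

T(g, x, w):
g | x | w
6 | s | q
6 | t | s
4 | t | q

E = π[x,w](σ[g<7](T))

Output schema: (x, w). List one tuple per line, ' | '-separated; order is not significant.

Stepwise |·|:
  T → 3
  σ[g<7](T) → 3
  π[x,w](σ[g<7](T)) → 3

== RESULT ==
x | w
s | q
t | q
t | s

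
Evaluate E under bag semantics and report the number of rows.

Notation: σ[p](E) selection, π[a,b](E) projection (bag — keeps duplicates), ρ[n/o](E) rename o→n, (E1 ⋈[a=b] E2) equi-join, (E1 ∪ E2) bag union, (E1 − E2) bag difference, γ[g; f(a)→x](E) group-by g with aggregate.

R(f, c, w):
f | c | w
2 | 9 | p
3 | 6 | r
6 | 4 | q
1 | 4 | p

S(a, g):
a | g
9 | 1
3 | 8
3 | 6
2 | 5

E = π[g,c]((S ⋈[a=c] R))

Row counts bottom-up:
  S → 4
  R → 4
  (S ⋈[a=c] R) → 1
  π[g,c]((S ⋈[a=c] R)) → 1

|E| = 1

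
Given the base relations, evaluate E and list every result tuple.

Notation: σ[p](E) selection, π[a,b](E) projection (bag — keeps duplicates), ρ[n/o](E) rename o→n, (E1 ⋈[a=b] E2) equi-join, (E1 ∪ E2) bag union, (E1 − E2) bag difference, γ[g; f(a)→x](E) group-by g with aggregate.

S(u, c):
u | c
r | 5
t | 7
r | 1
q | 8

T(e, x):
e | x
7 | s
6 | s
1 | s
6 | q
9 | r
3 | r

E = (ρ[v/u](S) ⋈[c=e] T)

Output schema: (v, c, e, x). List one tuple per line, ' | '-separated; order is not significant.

Per-node cardinality:
  S → 4
  ρ[v/u](S) → 4
  T → 6
  (ρ[v/u](S) ⋈[c=e] T) → 2

== RESULT ==
v | c | e | x
r | 1 | 1 | s
t | 7 | 7 | s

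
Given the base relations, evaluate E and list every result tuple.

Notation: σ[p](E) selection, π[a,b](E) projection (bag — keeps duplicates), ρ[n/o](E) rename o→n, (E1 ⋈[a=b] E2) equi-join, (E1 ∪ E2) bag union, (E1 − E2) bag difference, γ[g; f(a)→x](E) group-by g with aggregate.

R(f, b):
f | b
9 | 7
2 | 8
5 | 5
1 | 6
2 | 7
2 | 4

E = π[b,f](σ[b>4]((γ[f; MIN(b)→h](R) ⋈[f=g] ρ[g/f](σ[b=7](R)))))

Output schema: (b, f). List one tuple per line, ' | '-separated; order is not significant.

Subexpression sizes:
  R → 6
  γ[f; MIN(b)→h](R) → 4
  R → 6
  σ[b=7](R) → 2
  ρ[g/f](σ[b=7](R)) → 2
  (γ[f; MIN(b)→h](R) ⋈[f=g] ρ[g/f](σ[b=7](R))) → 2
  σ[b>4]((γ[f; MIN(b)→h](R) ⋈[f=g] ρ[g/f](σ[b=7](R)))) → 2
  π[b,f](σ[b>4]((γ[f; MIN(b)→h](R) ⋈[f=g] ρ[g/f](σ[b=7](R))))) → 2

== RESULT ==
b | f
7 | 2
7 | 9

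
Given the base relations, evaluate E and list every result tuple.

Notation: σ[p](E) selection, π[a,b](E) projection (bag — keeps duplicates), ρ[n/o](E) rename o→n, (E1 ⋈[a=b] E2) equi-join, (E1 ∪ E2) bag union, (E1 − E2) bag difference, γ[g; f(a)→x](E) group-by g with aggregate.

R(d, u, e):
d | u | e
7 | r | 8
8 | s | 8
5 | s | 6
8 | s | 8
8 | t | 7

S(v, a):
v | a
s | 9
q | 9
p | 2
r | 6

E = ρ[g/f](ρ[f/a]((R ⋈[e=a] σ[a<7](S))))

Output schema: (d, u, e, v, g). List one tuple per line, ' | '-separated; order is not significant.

Subexpression sizes:
  R → 5
  S → 4
  σ[a<7](S) → 2
  (R ⋈[e=a] σ[a<7](S)) → 1
  ρ[f/a]((R ⋈[e=a] σ[a<7](S))) → 1
  ρ[g/f](ρ[f/a]((R ⋈[e=a] σ[a<7](S)))) → 1

== RESULT ==
d | u | e | v | g
5 | s | 6 | r | 6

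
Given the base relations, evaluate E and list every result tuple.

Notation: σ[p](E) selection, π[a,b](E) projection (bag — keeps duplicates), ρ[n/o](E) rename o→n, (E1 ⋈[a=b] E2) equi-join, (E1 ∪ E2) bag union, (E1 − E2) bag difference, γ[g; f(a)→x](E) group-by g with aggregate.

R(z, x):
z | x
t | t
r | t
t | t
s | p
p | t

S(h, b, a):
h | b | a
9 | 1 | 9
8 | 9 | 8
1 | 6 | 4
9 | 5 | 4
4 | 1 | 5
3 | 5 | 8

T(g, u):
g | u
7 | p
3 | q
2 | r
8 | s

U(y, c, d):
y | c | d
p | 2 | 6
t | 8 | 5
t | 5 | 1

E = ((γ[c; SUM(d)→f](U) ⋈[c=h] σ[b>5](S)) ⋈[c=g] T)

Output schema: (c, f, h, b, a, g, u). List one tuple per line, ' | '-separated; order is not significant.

Stepwise |·|:
  U → 3
  γ[c; SUM(d)→f](U) → 3
  S → 6
  σ[b>5](S) → 2
  (γ[c; SUM(d)→f](U) ⋈[c=h] σ[b>5](S)) → 1
  T → 4
  ((γ[c; SUM(d)→f](U) ⋈[c=h] σ[b>5](S)) ⋈[c=g] T) → 1

== RESULT ==
c | f | h | b | a | g | u
8 | 5 | 8 | 9 | 8 | 8 | s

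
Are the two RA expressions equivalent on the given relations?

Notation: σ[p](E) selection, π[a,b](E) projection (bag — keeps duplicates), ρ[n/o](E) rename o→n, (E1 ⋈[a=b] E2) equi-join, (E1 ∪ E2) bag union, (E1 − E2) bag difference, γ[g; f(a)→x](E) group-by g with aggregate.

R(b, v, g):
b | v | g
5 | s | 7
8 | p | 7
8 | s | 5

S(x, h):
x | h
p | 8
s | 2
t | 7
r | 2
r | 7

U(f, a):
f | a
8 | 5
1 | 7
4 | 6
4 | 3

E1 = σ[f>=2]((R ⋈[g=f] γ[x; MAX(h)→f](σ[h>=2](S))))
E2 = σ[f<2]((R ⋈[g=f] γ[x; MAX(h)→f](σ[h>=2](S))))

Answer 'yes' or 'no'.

E1 row counts bottom-up:
  R → 3
  S → 5
  σ[h>=2](S) → 5
  γ[x; MAX(h)→f](σ[h>=2](S)) → 4
  (R ⋈[g=f] γ[x; MAX(h)→f](σ[h>=2](S))) → 4
  σ[f>=2]((R ⋈[g=f] γ[x; MAX(h)→f](σ[h>=2](S)))) → 4
E2 row counts bottom-up:
  R → 3
  S → 5
  σ[h>=2](S) → 5
  γ[x; MAX(h)→f](σ[h>=2](S)) → 4
  (R ⋈[g=f] γ[x; MAX(h)→f](σ[h>=2](S))) → 4
  σ[f<2]((R ⋈[g=f] γ[x; MAX(h)→f](σ[h>=2](S)))) → 0

E1 result:
b | v | g | x | f
5 | s | 7 | r | 7
5 | s | 7 | t | 7
8 | p | 7 | r | 7
8 | p | 7 | t | 7
E2 result:
b | v | g | x | f
(0 rows)
Witness: (8, 'p', 7, 't', 7) appears 1× in E1 but 0× in E2.

no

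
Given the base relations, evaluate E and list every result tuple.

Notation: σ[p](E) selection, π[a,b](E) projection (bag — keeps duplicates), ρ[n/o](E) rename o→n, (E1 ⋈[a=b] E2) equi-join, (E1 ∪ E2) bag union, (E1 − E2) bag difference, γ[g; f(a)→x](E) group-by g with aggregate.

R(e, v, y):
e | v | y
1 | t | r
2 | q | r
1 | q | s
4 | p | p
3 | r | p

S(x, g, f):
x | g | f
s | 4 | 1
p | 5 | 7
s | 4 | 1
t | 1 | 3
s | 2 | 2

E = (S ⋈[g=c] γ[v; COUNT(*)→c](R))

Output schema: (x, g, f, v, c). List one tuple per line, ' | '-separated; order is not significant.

Per-node cardinality:
  S → 5
  R → 5
  γ[v; COUNT(*)→c](R) → 4
  (S ⋈[g=c] γ[v; COUNT(*)→c](R)) → 4

== RESULT ==
x | g | f | v | c
s | 2 | 2 | q | 2
t | 1 | 3 | p | 1
t | 1 | 3 | r | 1
t | 1 | 3 | t | 1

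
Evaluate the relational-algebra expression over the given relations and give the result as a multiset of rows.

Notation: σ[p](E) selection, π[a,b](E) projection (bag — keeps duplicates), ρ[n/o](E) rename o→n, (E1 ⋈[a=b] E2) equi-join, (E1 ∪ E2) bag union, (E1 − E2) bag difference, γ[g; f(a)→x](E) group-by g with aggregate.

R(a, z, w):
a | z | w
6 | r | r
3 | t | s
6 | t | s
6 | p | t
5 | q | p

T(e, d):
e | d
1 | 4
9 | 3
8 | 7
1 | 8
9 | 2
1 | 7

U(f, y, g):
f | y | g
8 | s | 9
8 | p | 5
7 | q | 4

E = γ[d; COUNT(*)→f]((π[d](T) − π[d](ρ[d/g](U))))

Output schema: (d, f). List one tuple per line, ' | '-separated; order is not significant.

Stepwise |·|:
  T → 6
  π[d](T) → 6
  U → 3
  ρ[d/g](U) → 3
  π[d](ρ[d/g](U)) → 3
  (π[d](T) − π[d](ρ[d/g](U))) → 5
  γ[d; COUNT(*)→f]((π[d](T) − π[d](ρ[d/g](U)))) → 4

== RESULT ==
d | f
2 | 1
3 | 1
7 | 2
8 | 1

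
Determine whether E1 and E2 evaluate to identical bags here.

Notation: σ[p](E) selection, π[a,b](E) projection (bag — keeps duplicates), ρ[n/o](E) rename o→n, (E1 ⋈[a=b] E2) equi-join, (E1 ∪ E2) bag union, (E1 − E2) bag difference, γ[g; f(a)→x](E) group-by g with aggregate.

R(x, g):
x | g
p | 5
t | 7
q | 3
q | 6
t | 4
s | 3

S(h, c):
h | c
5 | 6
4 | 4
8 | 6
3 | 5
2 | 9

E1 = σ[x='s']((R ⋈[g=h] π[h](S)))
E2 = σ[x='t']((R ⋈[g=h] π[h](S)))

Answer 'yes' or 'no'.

E1 subexpression sizes:
  R → 6
  S → 5
  π[h](S) → 5
  (R ⋈[g=h] π[h](S)) → 4
  σ[x='s']((R ⋈[g=h] π[h](S))) → 1
E2 subexpression sizes:
  R → 6
  S → 5
  π[h](S) → 5
  (R ⋈[g=h] π[h](S)) → 4
  σ[x='t']((R ⋈[g=h] π[h](S))) → 1

E1 result:
x | g | h
s | 3 | 3
E2 result:
x | g | h
t | 4 | 4
Witness: ('s', 3, 3) appears 1× in E1 but 0× in E2.

no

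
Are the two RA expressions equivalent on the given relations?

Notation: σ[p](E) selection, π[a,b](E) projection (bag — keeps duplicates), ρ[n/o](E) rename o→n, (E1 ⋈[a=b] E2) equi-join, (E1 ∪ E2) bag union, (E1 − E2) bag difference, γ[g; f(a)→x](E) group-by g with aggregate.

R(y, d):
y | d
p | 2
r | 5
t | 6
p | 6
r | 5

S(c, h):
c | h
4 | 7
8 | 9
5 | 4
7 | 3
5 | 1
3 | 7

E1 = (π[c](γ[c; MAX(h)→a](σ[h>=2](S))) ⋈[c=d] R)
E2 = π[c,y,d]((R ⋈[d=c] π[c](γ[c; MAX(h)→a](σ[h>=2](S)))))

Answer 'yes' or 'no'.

E1 row counts bottom-up:
  S → 6
  σ[h>=2](S) → 5
  γ[c; MAX(h)→a](σ[h>=2](S)) → 5
  π[c](γ[c; MAX(h)→a](σ[h>=2](S))) → 5
  R → 5
  (π[c](γ[c; MAX(h)→a](σ[h>=2](S))) ⋈[c=d] R) → 2
E2 row counts bottom-up:
  R → 5
  S → 6
  σ[h>=2](S) → 5
  γ[c; MAX(h)→a](σ[h>=2](S)) → 5
  π[c](γ[c; MAX(h)→a](σ[h>=2](S))) → 5
  (R ⋈[d=c] π[c](γ[c; MAX(h)→a](σ[h>=2](S)))) → 2
  π[c,y,d]((R ⋈[d=c] π[c](γ[c; MAX(h)→a](σ[h>=2](S))))) → 2

E1 and E2 produce the same multiset:
c | y | d
5 | r | 5
5 | r | 5

yes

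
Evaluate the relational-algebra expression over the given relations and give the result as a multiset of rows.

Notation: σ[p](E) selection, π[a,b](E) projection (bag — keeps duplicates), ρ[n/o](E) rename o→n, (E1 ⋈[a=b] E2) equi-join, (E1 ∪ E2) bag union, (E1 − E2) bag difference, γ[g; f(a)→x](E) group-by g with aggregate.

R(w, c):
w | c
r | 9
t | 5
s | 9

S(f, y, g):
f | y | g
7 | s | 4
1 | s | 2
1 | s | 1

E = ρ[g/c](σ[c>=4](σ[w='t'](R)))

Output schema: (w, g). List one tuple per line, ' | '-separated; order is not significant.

Subexpression sizes:
  R → 3
  σ[w='t'](R) → 1
  σ[c>=4](σ[w='t'](R)) → 1
  ρ[g/c](σ[c>=4](σ[w='t'](R))) → 1

== RESULT ==
w | g
t | 5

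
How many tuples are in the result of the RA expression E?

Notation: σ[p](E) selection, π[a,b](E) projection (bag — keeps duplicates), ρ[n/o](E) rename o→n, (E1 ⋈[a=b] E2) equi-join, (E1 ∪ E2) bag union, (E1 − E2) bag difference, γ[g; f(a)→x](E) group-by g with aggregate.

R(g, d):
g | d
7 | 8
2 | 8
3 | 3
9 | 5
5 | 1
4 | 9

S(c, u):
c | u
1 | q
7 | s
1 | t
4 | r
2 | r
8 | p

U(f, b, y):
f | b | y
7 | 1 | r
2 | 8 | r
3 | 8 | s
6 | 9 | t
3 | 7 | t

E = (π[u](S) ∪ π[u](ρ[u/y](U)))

Subexpression sizes:
  S → 6
  π[u](S) → 6
  U → 5
  ρ[u/y](U) → 5
  π[u](ρ[u/y](U)) → 5
  (π[u](S) ∪ π[u](ρ[u/y](U))) → 11

|E| = 11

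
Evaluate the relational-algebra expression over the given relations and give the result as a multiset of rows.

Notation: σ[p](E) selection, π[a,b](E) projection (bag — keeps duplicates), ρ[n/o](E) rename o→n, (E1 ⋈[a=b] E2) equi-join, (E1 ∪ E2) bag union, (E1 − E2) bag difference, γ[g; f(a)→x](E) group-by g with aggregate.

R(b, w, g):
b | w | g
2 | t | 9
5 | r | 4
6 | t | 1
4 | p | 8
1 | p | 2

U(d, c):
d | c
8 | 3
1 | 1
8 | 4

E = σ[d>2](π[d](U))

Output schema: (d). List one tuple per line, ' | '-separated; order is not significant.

Subexpression sizes:
  U → 3
  π[d](U) → 3
  σ[d>2](π[d](U)) → 2

== RESULT ==
d
8
8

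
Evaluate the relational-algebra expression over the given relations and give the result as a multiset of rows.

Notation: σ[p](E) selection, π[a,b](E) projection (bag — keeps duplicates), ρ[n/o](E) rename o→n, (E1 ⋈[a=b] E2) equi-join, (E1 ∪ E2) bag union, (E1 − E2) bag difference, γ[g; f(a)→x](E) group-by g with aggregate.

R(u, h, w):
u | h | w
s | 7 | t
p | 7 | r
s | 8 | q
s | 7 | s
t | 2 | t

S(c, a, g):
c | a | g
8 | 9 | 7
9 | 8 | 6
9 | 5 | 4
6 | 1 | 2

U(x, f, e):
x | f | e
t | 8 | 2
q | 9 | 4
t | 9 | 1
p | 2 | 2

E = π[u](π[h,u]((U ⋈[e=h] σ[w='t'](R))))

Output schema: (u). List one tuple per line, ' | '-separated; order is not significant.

Row counts bottom-up:
  U → 4
  R → 5
  σ[w='t'](R) → 2
  (U ⋈[e=h] σ[w='t'](R)) → 2
  π[h,u]((U ⋈[e=h] σ[w='t'](R))) → 2
  π[u](π[h,u]((U ⋈[e=h] σ[w='t'](R)))) → 2

== RESULT ==
u
t
t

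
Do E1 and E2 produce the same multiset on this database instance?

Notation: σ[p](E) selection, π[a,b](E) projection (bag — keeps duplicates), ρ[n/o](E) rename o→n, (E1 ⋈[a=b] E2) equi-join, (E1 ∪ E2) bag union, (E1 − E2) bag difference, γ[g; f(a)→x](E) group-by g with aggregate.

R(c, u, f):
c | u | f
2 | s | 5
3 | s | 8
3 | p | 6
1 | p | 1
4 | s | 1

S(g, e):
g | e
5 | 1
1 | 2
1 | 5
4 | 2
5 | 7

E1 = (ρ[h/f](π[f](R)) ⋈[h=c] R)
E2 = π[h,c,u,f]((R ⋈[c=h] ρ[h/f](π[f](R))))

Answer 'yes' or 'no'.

E1 subexpression sizes:
  R → 5
  π[f](R) → 5
  ρ[h/f](π[f](R)) → 5
  R → 5
  (ρ[h/f](π[f](R)) ⋈[h=c] R) → 2
E2 subexpression sizes:
  R → 5
  R → 5
  π[f](R) → 5
  ρ[h/f](π[f](R)) → 5
  (R ⋈[c=h] ρ[h/f](π[f](R))) → 2
  π[h,c,u,f]((R ⋈[c=h] ρ[h/f](π[f](R)))) → 2

E1 and E2 produce the same multiset:
h | c | u | f
1 | 1 | p | 1
1 | 1 | p | 1

yes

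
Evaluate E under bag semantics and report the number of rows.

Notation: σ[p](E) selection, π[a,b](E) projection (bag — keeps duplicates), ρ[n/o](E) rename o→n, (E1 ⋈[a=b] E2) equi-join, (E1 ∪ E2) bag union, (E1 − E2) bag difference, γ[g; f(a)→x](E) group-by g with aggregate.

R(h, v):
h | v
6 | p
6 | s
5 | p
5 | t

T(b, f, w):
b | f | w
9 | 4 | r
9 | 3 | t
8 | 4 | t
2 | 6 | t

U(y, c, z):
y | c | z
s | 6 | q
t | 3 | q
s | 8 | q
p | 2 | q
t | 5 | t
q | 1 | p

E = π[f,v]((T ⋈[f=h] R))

Stepwise |·|:
  T → 4
  R → 4
  (T ⋈[f=h] R) → 2
  π[f,v]((T ⋈[f=h] R)) → 2

|E| = 2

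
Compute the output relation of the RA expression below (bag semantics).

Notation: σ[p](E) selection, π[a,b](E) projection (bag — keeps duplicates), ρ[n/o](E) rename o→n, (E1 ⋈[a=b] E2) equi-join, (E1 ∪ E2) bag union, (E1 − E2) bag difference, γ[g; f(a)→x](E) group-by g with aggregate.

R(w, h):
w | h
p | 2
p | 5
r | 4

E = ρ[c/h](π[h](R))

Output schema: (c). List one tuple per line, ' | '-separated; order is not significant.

Stepwise |·|:
  R → 3
  π[h](R) → 3
  ρ[c/h](π[h](R)) → 3

== RESULT ==
c
2
4
5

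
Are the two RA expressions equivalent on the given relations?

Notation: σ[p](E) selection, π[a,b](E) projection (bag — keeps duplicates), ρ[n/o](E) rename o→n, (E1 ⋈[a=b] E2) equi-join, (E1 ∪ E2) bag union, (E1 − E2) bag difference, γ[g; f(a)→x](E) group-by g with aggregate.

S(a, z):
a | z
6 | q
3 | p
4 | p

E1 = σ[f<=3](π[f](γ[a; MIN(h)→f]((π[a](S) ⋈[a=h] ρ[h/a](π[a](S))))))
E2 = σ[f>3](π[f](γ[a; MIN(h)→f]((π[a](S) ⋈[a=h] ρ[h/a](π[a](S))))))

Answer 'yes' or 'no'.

E1 subexpression sizes:
  S → 3
  π[a](S) → 3
  S → 3
  π[a](S) → 3
  ρ[h/a](π[a](S)) → 3
  (π[a](S) ⋈[a=h] ρ[h/a](π[a](S))) → 3
  γ[a; MIN(h)→f]((π[a](S) ⋈[a=h] ρ[h/a](π[a](S)))) → 3
  π[f](γ[a; MIN(h)→f]((π[a](S) ⋈[a=h] ρ[h/a](π[a](S))))) → 3
  σ[f<=3](π[f](γ[a; MIN(h)→f]((π[a](S) ⋈[a=h] ρ[h/a](π[a](S)))))) → 1
E2 subexpression sizes:
  S → 3
  π[a](S) → 3
  S → 3
  π[a](S) → 3
  ρ[h/a](π[a](S)) → 3
  (π[a](S) ⋈[a=h] ρ[h/a](π[a](S))) → 3
  γ[a; MIN(h)→f]((π[a](S) ⋈[a=h] ρ[h/a](π[a](S)))) → 3
  π[f](γ[a; MIN(h)→f]((π[a](S) ⋈[a=h] ρ[h/a](π[a](S))))) → 3
  σ[f>3](π[f](γ[a; MIN(h)→f]((π[a](S) ⋈[a=h] ρ[h/a](π[a](S)))))) → 2

E1 result:
f
3
E2 result:
f
4
6
Witness: (6,) appears 0× in E1 but 1× in E2.

no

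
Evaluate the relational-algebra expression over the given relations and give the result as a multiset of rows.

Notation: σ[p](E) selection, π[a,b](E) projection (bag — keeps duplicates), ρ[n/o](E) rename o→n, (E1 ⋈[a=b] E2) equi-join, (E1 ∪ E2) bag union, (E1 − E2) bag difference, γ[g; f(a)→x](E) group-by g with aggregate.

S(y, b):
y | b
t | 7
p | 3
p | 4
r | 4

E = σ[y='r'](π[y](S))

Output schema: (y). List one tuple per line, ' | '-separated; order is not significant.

Subexpression sizes:
  S → 4
  π[y](S) → 4
  σ[y='r'](π[y](S)) → 1

== RESULT ==
y
r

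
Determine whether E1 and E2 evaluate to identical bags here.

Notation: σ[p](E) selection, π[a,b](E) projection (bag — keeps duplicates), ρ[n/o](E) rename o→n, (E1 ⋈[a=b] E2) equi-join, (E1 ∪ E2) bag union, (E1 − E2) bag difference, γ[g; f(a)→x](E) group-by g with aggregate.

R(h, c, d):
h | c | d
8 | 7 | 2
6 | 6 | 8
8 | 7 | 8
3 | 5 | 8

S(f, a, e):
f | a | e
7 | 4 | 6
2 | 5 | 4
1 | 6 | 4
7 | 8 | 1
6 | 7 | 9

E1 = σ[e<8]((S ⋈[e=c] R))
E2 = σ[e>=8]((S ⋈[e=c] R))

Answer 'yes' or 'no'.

E1 per-node cardinality:
  S → 5
  R → 4
  (S ⋈[e=c] R) → 1
  σ[e<8]((S ⋈[e=c] R)) → 1
E2 per-node cardinality:
  S → 5
  R → 4
  (S ⋈[e=c] R) → 1
  σ[e>=8]((S ⋈[e=c] R)) → 0

E1 result:
f | a | e | h | c | d
7 | 4 | 6 | 6 | 6 | 8
E2 result:
f | a | e | h | c | d
(0 rows)
Witness: (7, 4, 6, 6, 6, 8) appears 1× in E1 but 0× in E2.

no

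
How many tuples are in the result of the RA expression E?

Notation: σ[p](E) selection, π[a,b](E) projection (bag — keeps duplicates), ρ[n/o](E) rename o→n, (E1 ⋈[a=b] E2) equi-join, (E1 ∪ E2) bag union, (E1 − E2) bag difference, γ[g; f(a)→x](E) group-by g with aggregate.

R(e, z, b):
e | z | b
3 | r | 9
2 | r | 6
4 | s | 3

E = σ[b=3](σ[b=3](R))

Subexpression sizes:
  R → 3
  σ[b=3](R) → 1
  σ[b=3](σ[b=3](R)) → 1

|E| = 1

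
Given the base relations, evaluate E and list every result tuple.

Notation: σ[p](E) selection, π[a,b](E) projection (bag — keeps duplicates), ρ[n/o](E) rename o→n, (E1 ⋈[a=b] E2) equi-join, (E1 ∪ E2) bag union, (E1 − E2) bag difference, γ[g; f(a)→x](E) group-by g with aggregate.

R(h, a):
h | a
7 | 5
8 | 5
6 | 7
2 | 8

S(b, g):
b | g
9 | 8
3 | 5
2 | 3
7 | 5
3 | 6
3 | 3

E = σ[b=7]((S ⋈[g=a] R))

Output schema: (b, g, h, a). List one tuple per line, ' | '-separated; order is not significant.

Per-node cardinality:
  S → 6
  R → 4
  (S ⋈[g=a] R) → 5
  σ[b=7]((S ⋈[g=a] R)) → 2

== RESULT ==
b | g | h | a
7 | 5 | 7 | 5
7 | 5 | 8 | 5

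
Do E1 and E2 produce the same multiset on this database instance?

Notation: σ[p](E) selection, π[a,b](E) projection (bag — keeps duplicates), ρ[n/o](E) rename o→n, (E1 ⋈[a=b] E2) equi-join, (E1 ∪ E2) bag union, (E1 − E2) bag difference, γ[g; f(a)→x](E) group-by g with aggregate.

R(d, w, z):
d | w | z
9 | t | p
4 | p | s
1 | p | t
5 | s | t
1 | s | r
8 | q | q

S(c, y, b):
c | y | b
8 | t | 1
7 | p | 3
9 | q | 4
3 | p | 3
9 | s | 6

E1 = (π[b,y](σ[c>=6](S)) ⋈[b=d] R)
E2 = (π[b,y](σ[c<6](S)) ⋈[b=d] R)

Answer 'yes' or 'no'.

E1 stepwise |·|:
  S → 5
  σ[c>=6](S) → 4
  π[b,y](σ[c>=6](S)) → 4
  R → 6
  (π[b,y](σ[c>=6](S)) ⋈[b=d] R) → 3
E2 stepwise |·|:
  S → 5
  σ[c<6](S) → 1
  π[b,y](σ[c<6](S)) → 1
  R → 6
  (π[b,y](σ[c<6](S)) ⋈[b=d] R) → 0

E1 result:
b | y | d | w | z
1 | t | 1 | p | t
1 | t | 1 | s | r
4 | q | 4 | p | s
E2 result:
b | y | d | w | z
(0 rows)
Witness: (4, 'q', 4, 'p', 's') appears 1× in E1 but 0× in E2.

no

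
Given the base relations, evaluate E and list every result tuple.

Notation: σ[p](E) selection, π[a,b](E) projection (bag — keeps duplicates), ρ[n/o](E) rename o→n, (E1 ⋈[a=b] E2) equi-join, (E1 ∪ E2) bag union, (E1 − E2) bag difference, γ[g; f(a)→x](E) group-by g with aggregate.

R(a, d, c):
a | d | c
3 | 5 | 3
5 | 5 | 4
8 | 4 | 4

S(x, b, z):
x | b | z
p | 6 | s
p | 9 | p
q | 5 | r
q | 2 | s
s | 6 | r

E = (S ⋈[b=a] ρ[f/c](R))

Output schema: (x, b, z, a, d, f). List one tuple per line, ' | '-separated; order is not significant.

Subexpression sizes:
  S → 5
  R → 3
  ρ[f/c](R) → 3
  (S ⋈[b=a] ρ[f/c](R)) → 1

== RESULT ==
x | b | z | a | d | f
q | 5 | r | 5 | 5 | 4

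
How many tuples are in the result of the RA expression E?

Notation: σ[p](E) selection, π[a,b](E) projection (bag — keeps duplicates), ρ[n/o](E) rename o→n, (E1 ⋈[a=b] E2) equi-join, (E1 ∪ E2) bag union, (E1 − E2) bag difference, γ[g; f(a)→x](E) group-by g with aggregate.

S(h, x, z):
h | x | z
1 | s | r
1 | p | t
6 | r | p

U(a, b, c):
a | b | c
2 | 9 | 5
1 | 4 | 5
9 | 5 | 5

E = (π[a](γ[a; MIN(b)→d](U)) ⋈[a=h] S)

Subexpression sizes:
  U → 3
  γ[a; MIN(b)→d](U) → 3
  π[a](γ[a; MIN(b)→d](U)) → 3
  S → 3
  (π[a](γ[a; MIN(b)→d](U)) ⋈[a=h] S) → 2

|E| = 2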